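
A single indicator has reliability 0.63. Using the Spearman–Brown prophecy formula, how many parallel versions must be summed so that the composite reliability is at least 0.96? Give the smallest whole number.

k ≥ ρ*(1−ρ₁)/(ρ₁(1−ρ*)) = 0.96·0.37 / (0.63·0.04) = 14.095.
Smallest integer k = 15.

15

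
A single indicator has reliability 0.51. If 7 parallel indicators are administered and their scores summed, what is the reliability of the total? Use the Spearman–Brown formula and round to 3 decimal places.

ρ_k = kρ / (1 + (k−1)ρ) = 7·0.51 / (1 + 6·0.51) = 3.570 / 4.060 = 0.879.

0.879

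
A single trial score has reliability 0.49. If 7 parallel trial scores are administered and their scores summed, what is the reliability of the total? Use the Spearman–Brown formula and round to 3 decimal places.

0.871

ρ_k = kρ / (1 + (k−1)ρ) = 7·0.49 / (1 + 6·0.49) = 3.430 / 3.940 = 0.871.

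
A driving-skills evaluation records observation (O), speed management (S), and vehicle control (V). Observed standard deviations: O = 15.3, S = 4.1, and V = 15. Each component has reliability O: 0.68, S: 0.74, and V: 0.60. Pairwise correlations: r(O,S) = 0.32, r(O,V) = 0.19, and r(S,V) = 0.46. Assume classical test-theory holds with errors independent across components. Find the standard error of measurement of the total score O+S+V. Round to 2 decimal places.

Var(total) = 475.9 + 183.937 = 659.837.
True-score variance = 306.621 + 183.937 = 490.558, so reliability = 0.7435.
Error variance = 659.837 − 490.558 = 169.279; SEM = √169.279 = 13.01.

13.01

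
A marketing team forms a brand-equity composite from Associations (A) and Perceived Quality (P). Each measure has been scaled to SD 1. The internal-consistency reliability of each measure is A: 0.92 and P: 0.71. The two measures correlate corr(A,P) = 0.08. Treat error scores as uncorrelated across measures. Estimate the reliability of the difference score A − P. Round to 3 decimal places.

Var(A−P) = 1 + 1 − 2·0.08 = 2 − 0.16 = 1.84.
Because errors are independent across components, Cov(Tᵢ,Tⱼ) = Cov(Xᵢ,Xⱼ); the off-diagonal part of the true-score variance is the same as above.
True-score variance = [0.92 + 0.71] − 0.16 = 1.63 − 0.16 = 1.47.
Reliability = 1.47 / 1.84 = 0.799.

0.799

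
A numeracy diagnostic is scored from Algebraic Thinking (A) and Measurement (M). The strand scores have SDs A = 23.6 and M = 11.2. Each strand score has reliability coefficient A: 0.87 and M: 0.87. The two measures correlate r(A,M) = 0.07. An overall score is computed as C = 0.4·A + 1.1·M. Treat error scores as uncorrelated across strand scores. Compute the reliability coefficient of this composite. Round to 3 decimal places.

Var(C) = 0.4²·23.6² + 1.1²·11.2² + 2·[0.44·23.6·11.2·0.07] = 240.896 + 16.2821 = 257.178.
Because errors are independent across components, Cov(Tᵢ,Tⱼ) = Cov(Xᵢ,Xⱼ); the off-diagonal part of the true-score variance is the same as above.
True-score variance = [0.4²·23.6²·0.87 + 1.1²·11.2²·0.87] + 16.2821 = 209.58 + 16.2821 = 225.862.
Reliability = 225.862 / 257.178 = 0.878.

0.878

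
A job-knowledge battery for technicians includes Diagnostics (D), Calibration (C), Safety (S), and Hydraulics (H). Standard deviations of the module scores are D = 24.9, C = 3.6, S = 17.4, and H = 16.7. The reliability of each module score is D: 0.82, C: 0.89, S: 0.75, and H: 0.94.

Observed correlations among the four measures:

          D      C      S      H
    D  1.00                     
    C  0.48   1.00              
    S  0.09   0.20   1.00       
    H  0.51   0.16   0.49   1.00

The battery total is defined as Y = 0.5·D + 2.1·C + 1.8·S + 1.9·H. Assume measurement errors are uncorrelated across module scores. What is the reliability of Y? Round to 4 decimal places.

Var(Y) = 0.5²·24.9² + 2.1²·3.6² + 1.8²·17.4² + 1.9²·16.7² + 2·[1.05·24.9·3.6·0.48 + 0.9·24.9·17.4·0.09 + 0.95·24.9·16.7·0.51 + 3.78·3.6·17.4·0.20 + 3.99·3.6·16.7·0.16 + 3.42·17.4·16.7·0.49] = 2199.89 + 1708.87 = 3908.76.
With uncorrelated errors the cross-covariances are all true-score covariance, so they carry over unchanged; only the diagonal terms shrink to ρᵢσᵢ².
True-score variance = [0.5²·24.9²·0.82 + 2.1²·3.6²·0.89 + 1.8²·17.4²·0.75 + 1.9²·16.7²·0.94] + 1708.87 = 1860.06 + 1708.87 = 3568.93.
Reliability = 3568.93 / 3908.76 = 0.9131.

0.9131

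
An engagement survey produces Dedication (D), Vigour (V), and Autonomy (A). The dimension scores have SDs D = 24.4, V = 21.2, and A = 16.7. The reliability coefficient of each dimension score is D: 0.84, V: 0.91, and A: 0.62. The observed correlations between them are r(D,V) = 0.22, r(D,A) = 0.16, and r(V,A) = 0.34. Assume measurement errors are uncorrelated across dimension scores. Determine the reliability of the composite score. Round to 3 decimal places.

Var(D+V+A) = 24.4² + 21.2² + 16.7² + 2·[24.4·21.2·0.22 + 24.4·16.7·0.16 + 21.2·16.7·0.34] = 1323.69 + 598.744 = 1922.43.
With uncorrelated errors the cross-covariances are all true-score covariance, so they carry over unchanged; only the diagonal terms shrink to ρᵢσᵢ².
True-score variance = [24.4²·0.84 + 21.2²·0.91 + 16.7²·0.62] + 598.744 = 1082 + 598.744 = 1680.75.
Reliability = 1680.75 / 1922.43 = 0.874.

0.874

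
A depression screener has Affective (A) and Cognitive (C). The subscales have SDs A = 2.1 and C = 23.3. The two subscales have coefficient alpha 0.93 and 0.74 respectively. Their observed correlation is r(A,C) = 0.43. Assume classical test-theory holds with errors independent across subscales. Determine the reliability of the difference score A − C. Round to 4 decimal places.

Var(A−C) = 2.1² + 23.3² − 2·2.1·23.3·0.43 = 547.3 − 42.0798 = 505.22.
Under uncorrelated errors the observed covariances equal the true-score covariances, so only the own-variance terms attenuate.
True-score variance = [2.1²·0.93 + 23.3²·0.74] − 42.0798 = 405.84 − 42.0798 = 363.76.
Reliability = 363.76 / 505.22 = 0.7200.

0.7200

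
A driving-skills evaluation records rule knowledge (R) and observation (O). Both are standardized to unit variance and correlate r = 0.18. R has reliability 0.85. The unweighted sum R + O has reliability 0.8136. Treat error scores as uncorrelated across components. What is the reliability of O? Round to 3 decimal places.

Var(R+O) = 2 + 2·0.18 = 2.360.
True-score variance = ρ_R + ρ_O + 2·0.18, so 0.8136 = (0.85 + ρ_O + 0.36) / 2.360.
ρ_O = 0.8136·2.360 − 0.85 − 0.36 = 0.710.

0.710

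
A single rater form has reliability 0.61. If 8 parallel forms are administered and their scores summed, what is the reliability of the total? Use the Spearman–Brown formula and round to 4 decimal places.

0.9260

ρ_k = kρ / (1 + (k−1)ρ) = 8·0.61 / (1 + 7·0.61) = 4.880 / 5.270 = 0.9260.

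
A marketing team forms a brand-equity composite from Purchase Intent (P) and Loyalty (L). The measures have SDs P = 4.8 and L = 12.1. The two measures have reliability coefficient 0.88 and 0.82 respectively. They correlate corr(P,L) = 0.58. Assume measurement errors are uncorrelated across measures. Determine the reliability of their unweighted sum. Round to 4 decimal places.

Var(P+L) = 4.8² + 12.1² + 2·[4.8·12.1·0.58] = 169.45 + 67.3728 = 236.823.
Under uncorrelated errors the observed covariances equal the true-score covariances, so only the own-variance terms attenuate.
True-score variance = [4.8²·0.88 + 12.1²·0.82] + 67.3728 = 140.331 + 67.3728 = 207.704.
Reliability = 207.704 / 236.823 = 0.8770.

0.8770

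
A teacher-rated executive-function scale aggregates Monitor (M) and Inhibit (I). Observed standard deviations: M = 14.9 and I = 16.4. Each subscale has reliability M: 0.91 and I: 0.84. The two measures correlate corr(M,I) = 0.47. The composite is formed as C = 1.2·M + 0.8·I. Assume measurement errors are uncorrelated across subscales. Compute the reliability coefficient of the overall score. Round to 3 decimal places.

0.921

Var(C) = 1.2²·14.9² + 0.8²·16.4² + 2·[0.96·14.9·16.4·0.47] = 491.829 + 220.51 = 712.339.
Because errors are independent across components, Cov(Tᵢ,Tⱼ) = Cov(Xᵢ,Xⱼ); the off-diagonal part of the true-score variance is the same as above.
True-score variance = [1.2²·14.9²·0.91 + 0.8²·16.4²·0.84] + 220.51 = 435.515 + 220.51 = 656.025.
Reliability = 656.025 / 712.339 = 0.921.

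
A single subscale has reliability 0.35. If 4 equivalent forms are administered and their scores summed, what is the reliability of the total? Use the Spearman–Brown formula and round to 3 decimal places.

ρ_k = kρ / (1 + (k−1)ρ) = 4·0.35 / (1 + 3·0.35) = 1.400 / 2.050 = 0.683.

0.683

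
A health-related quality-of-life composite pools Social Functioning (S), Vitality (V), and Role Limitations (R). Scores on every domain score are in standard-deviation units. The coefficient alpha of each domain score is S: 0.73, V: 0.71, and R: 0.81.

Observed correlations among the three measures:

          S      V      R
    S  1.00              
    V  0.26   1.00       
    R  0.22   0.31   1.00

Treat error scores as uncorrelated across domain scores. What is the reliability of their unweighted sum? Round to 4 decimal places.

Var(S+V+R) = 3 + 2·[0.26 + 0.22 + 0.31] = 3 + 1.58 = 4.58.
With uncorrelated errors the cross-covariances are all true-score covariance, so they carry over unchanged; only the diagonal terms shrink to ρᵢσᵢ².
True-score variance = [0.73 + 0.71 + 0.81] + 1.58 = 2.25 + 1.58 = 3.83.
Reliability = 3.83 / 4.58 = 0.8362.

0.8362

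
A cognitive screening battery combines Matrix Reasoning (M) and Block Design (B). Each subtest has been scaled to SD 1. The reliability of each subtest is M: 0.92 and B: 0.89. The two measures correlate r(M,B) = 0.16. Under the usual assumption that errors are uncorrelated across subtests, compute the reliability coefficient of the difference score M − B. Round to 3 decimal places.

0.887

Var(M−B) = 1 + 1 − 2·0.16 = 2 − 0.32 = 1.68.
Because errors are independent across components, Cov(Tᵢ,Tⱼ) = Cov(Xᵢ,Xⱼ); the off-diagonal part of the true-score variance is the same as above.
True-score variance = [0.92 + 0.89] − 0.32 = 1.81 − 0.32 = 1.49.
Reliability = 1.49 / 1.68 = 0.887.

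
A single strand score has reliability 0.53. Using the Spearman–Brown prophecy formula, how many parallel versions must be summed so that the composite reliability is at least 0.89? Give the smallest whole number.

k ≥ ρ*(1−ρ₁)/(ρ₁(1−ρ*)) = 0.89·0.47 / (0.53·0.11) = 7.175.
Smallest integer k = 8.

8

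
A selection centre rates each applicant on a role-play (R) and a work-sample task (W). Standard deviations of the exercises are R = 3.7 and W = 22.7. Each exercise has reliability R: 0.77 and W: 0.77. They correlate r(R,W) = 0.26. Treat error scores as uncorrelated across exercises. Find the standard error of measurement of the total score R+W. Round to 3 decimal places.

Var(total) = 528.98 + 43.6748 = 572.655.
True-score variance = 407.315 + 43.6748 = 450.989, so reliability = 0.7875.
Error variance = 572.655 − 450.989 = 121.665; SEM = √121.665 = 11.030.

11.030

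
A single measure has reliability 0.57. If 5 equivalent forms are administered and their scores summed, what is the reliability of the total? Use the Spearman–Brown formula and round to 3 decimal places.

ρ_k = kρ / (1 + (k−1)ρ) = 5·0.57 / (1 + 4·0.57) = 2.850 / 3.280 = 0.869.

0.869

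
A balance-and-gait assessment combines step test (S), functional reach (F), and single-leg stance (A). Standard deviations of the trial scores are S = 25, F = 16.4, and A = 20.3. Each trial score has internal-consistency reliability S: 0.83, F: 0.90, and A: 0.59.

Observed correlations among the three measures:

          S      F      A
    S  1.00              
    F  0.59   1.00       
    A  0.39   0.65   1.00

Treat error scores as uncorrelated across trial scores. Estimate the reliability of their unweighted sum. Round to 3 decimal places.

0.885

Var(S+F+A) = 25² + 16.4² + 20.3² + 2·[25·16.4·0.59 + 25·20.3·0.39 + 16.4·20.3·0.65] = 1306.05 + 1312.45 = 2618.5.
With uncorrelated errors the cross-covariances are all true-score covariance, so they carry over unchanged; only the diagonal terms shrink to ρᵢσᵢ².
True-score variance = [25²·0.83 + 16.4²·0.90 + 20.3²·0.59] + 1312.45 = 1003.95 + 1312.45 = 2316.39.
Reliability = 2316.39 / 2618.5 = 0.885.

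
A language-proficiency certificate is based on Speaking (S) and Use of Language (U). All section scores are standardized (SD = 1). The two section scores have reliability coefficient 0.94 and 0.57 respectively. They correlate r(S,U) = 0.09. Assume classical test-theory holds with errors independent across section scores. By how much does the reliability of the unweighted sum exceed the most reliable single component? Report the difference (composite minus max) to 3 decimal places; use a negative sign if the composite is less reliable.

Var(sum) = 2 + 0.18 = 2.18; true-score variance = 1.51 + 0.18 = 1.69; composite reliability = 0.7752.
Max component reliability = 0.9400.
Difference = 0.7752 − 0.9400 = -0.165.

-0.165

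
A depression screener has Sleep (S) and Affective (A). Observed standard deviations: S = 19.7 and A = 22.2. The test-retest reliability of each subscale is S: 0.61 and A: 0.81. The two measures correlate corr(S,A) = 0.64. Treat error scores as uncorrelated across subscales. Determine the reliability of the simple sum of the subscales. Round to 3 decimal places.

0.830

Var(S+A) = 19.7² + 22.2² + 2·[19.7·22.2·0.64] = 880.93 + 559.795 = 1440.73.
With uncorrelated errors the cross-covariances are all true-score covariance, so they carry over unchanged; only the diagonal terms shrink to ρᵢσᵢ².
True-score variance = [19.7²·0.61 + 22.2²·0.81] + 559.795 = 635.935 + 559.795 = 1195.73.
Reliability = 1195.73 / 1440.73 = 0.830.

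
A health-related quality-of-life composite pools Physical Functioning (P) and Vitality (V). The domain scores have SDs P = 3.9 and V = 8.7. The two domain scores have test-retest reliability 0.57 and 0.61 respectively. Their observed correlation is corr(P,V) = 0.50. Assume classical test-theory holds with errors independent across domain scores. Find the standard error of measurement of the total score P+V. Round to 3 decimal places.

6.005

Var(total) = 90.9 + 33.93 = 124.83.
True-score variance = 54.8406 + 33.93 = 88.7706, so reliability = 0.7111.
Error variance = 124.83 − 88.7706 = 36.0594; SEM = √36.0594 = 6.005.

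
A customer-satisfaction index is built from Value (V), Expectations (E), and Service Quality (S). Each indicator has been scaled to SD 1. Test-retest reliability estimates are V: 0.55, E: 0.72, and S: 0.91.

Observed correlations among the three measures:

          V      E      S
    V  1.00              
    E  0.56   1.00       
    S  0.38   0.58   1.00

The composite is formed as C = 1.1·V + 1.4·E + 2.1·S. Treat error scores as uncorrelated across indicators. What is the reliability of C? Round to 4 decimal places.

0.8970

Var(C) = 1.1² + 1.4² + 2.1² + 2·[1.54·0.56 + 2.31·0.38 + 2.94·0.58] = 7.58 + 6.8908 = 14.4708.
With uncorrelated errors the cross-covariances are all true-score covariance, so they carry over unchanged; only the diagonal terms shrink to ρᵢσᵢ².
True-score variance = [1.1²·0.55 + 1.4²·0.72 + 2.1²·0.91] + 6.8908 = 6.0898 + 6.8908 = 12.9806.
Reliability = 12.9806 / 14.4708 = 0.8970.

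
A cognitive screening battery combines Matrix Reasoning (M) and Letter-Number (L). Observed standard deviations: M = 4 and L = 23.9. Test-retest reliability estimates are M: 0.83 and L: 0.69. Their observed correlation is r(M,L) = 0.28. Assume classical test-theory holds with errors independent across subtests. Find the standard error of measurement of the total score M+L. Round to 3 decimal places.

13.409

Var(total) = 587.21 + 53.536 = 640.746.
True-score variance = 407.415 + 53.536 = 460.951, so reliability = 0.7194.
Error variance = 640.746 − 460.951 = 179.795; SEM = √179.795 = 13.409.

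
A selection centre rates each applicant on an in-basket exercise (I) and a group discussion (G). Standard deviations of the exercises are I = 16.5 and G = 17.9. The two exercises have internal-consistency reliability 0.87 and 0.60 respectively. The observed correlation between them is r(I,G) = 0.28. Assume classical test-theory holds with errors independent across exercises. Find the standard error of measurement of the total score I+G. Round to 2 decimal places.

Var(total) = 592.66 + 165.396 = 758.056.
True-score variance = 429.103 + 165.396 = 594.499, so reliability = 0.7842.
Error variance = 758.056 − 594.499 = 163.557; SEM = √163.557 = 12.79.

12.79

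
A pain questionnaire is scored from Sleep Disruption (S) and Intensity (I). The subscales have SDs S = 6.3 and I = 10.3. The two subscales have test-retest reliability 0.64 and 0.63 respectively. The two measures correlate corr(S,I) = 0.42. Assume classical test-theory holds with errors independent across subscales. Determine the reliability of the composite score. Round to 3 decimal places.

Var(S+I) = 6.3² + 10.3² + 2·[6.3·10.3·0.42] = 145.78 + 54.5076 = 200.288.
Under uncorrelated errors the observed covariances equal the true-score covariances, so only the own-variance terms attenuate.
True-score variance = [6.3²·0.64 + 10.3²·0.63] + 54.5076 = 92.2383 + 54.5076 = 146.746.
Reliability = 146.746 / 200.288 = 0.733.

0.733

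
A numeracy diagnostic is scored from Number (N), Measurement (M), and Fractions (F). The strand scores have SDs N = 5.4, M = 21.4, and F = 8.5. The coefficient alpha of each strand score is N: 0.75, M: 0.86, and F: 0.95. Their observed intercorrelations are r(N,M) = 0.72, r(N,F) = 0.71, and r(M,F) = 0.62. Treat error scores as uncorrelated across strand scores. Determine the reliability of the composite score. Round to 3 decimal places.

Var(N+M+F) = 5.4² + 21.4² + 8.5² + 2·[5.4·21.4·0.72 + 5.4·8.5·0.71 + 21.4·8.5·0.62] = 559.37 + 457.14 = 1016.51.
With uncorrelated errors the cross-covariances are all true-score covariance, so they carry over unchanged; only the diagonal terms shrink to ρᵢσᵢ².
True-score variance = [5.4²·0.75 + 21.4²·0.86 + 8.5²·0.95] + 457.14 = 484.353 + 457.14 = 941.493.
Reliability = 941.493 / 1016.51 = 0.926.

0.926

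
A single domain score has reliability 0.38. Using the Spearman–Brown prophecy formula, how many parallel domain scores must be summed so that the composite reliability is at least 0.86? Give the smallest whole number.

11

k ≥ ρ*(1−ρ₁)/(ρ₁(1−ρ*)) = 0.86·0.62 / (0.38·0.14) = 10.023.
Smallest integer k = 11.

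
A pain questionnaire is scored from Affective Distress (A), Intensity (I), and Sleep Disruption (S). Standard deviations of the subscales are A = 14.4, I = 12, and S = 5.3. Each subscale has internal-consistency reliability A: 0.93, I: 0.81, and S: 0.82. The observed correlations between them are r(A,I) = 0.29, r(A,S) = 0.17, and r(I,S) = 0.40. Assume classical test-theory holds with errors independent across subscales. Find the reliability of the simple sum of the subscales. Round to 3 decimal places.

Var(A+I+S) = 14.4² + 12² + 5.3² + 2·[14.4·12·0.29 + 14.4·5.3·0.17 + 12·5.3·0.40] = 379.45 + 177.053 = 556.503.
With uncorrelated errors the cross-covariances are all true-score covariance, so they carry over unchanged; only the diagonal terms shrink to ρᵢσᵢ².
True-score variance = [14.4²·0.93 + 12²·0.81 + 5.3²·0.82] + 177.053 = 332.519 + 177.053 = 509.571.
Reliability = 509.571 / 556.503 = 0.916.

0.916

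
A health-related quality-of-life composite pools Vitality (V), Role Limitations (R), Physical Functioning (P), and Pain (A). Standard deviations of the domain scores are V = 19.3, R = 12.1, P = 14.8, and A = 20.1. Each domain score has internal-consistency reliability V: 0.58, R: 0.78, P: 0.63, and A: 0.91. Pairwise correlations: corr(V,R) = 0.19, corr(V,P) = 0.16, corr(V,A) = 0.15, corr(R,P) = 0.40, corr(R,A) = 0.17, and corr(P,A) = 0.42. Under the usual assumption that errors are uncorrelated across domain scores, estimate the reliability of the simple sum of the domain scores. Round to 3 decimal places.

Var(V+R+P+A) = 19.3² + 12.1² + 14.8² + 20.1² + 2·[19.3·12.1·0.19 + 19.3·14.8·0.16 + 19.3·20.1·0.15 + 12.1·14.8·0.40 + 12.1·20.1·0.17 + 14.8·20.1·0.42] = 1141.95 + 772.364 = 1914.31.
Under uncorrelated errors the observed covariances equal the true-score covariances, so only the own-variance terms attenuate.
True-score variance = [19.3²·0.58 + 12.1²·0.78 + 14.8²·0.63 + 20.1²·0.91] + 772.364 = 835.888 + 772.364 = 1608.25.
Reliability = 1608.25 / 1914.31 = 0.840.

0.840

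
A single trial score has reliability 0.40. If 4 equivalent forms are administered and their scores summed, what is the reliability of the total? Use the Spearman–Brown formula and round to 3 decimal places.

ρ_k = kρ / (1 + (k−1)ρ) = 4·0.40 / (1 + 3·0.40) = 1.600 / 2.200 = 0.727.

0.727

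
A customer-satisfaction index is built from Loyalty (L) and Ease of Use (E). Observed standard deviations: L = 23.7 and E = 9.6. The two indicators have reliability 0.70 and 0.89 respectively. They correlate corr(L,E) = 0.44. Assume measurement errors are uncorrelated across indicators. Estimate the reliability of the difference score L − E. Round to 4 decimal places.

0.6062

Var(L−E) = 23.7² + 9.6² − 2·23.7·9.6·0.44 = 653.85 − 200.218 = 453.632.
Because errors are independent across components, Cov(Tᵢ,Tⱼ) = Cov(Xᵢ,Xⱼ); the off-diagonal part of the true-score variance is the same as above.
True-score variance = [23.7²·0.70 + 9.6²·0.89] − 200.218 = 475.205 − 200.218 = 274.988.
Reliability = 274.988 / 453.632 = 0.6062.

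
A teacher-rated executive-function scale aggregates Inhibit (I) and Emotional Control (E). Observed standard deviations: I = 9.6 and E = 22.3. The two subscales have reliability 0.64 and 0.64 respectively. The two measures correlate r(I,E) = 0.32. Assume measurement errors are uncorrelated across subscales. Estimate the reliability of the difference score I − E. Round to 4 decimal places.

0.5310

Var(I−E) = 9.6² + 22.3² − 2·9.6·22.3·0.32 = 589.45 − 137.011 = 452.439.
With uncorrelated errors the cross-covariances are all true-score covariance, so they carry over unchanged; only the diagonal terms shrink to ρᵢσᵢ².
True-score variance = [9.6²·0.64 + 22.3²·0.64] − 137.011 = 377.248 − 137.011 = 240.237.
Reliability = 240.237 / 452.439 = 0.5310.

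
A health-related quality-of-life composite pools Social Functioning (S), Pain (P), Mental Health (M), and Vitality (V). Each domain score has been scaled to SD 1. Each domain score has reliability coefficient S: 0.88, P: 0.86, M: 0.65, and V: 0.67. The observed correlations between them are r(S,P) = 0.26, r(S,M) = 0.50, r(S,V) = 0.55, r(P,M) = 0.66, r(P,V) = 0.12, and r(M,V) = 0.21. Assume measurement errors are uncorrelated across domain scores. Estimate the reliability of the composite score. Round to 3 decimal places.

0.891

Var(S+P+M+V) = 4 + 2·[0.26 + 0.50 + 0.55 + 0.66 + 0.12 + 0.21] = 4 + 4.6 = 8.6.
Under uncorrelated errors the observed covariances equal the true-score covariances, so only the own-variance terms attenuate.
True-score variance = [0.88 + 0.86 + 0.65 + 0.67] + 4.6 = 3.06 + 4.6 = 7.66.
Reliability = 7.66 / 8.6 = 0.891.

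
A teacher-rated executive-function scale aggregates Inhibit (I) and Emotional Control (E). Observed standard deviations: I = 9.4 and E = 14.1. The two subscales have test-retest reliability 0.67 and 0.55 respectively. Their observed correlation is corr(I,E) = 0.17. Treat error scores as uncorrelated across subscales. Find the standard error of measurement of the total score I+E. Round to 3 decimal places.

Var(total) = 287.17 + 45.0636 = 332.234.
True-score variance = 168.547 + 45.0636 = 213.61, so reliability = 0.6430.
Error variance = 332.234 − 213.61 = 118.623; SEM = √118.623 = 10.891.

10.891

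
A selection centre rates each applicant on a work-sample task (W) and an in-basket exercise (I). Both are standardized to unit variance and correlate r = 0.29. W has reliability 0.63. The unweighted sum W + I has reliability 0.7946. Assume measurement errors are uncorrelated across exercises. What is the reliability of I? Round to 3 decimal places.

0.840

Var(W+I) = 2 + 2·0.29 = 2.580.
True-score variance = ρ_W + ρ_I + 2·0.29, so 0.7946 = (0.63 + ρ_I + 0.58) / 2.580.
ρ_I = 0.7946·2.580 − 0.63 − 0.58 = 0.840.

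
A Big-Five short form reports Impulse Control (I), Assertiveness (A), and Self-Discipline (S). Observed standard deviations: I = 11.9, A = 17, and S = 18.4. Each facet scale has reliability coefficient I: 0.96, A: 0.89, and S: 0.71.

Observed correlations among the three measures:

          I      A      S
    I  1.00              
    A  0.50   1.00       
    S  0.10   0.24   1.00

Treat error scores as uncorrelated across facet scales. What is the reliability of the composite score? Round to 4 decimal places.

0.8836

Var(I+A+S) = 11.9² + 17² + 18.4² + 2·[11.9·17·0.50 + 11.9·18.4·0.10 + 17·18.4·0.24] = 769.17 + 396.236 = 1165.41.
Because errors are independent across components, Cov(Tᵢ,Tⱼ) = Cov(Xᵢ,Xⱼ); the off-diagonal part of the true-score variance is the same as above.
True-score variance = [11.9²·0.96 + 17²·0.89 + 18.4²·0.71] + 396.236 = 633.533 + 396.236 = 1029.77.
Reliability = 1029.77 / 1165.41 = 0.8836.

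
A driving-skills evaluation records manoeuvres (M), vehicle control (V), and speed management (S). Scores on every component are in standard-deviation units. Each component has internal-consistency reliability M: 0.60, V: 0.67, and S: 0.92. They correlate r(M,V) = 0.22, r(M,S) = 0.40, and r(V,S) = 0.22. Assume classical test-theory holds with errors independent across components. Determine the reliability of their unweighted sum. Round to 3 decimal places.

Var(M+V+S) = 3 + 2·[0.22 + 0.40 + 0.22] = 3 + 1.68 = 4.68.
Because errors are independent across components, Cov(Tᵢ,Tⱼ) = Cov(Xᵢ,Xⱼ); the off-diagonal part of the true-score variance is the same as above.
True-score variance = [0.60 + 0.67 + 0.92] + 1.68 = 2.19 + 1.68 = 3.87.
Reliability = 3.87 / 4.68 = 0.827.

0.827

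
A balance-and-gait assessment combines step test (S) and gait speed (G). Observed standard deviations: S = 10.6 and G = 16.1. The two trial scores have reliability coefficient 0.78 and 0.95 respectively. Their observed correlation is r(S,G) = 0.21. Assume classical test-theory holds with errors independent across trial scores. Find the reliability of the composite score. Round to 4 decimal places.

0.9150

Var(S+G) = 10.6² + 16.1² + 2·[10.6·16.1·0.21] = 371.57 + 71.6772 = 443.247.
With uncorrelated errors the cross-covariances are all true-score covariance, so they carry over unchanged; only the diagonal terms shrink to ρᵢσᵢ².
True-score variance = [10.6²·0.78 + 16.1²·0.95] + 71.6772 = 333.89 + 71.6772 = 405.567.
Reliability = 405.567 / 443.247 = 0.9150.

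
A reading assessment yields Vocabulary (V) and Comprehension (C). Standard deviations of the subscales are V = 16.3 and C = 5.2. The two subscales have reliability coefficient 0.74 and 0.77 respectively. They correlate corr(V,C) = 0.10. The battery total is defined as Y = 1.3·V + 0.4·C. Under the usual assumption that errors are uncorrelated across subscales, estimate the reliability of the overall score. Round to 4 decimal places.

Var(Y) = 1.3²·16.3² + 0.4²·5.2² + 2·[0.52·16.3·5.2·0.10] = 453.343 + 8.81504 = 462.158.
With uncorrelated errors the cross-covariances are all true-score covariance, so they carry over unchanged; only the diagonal terms shrink to ρᵢσᵢ².
True-score variance = [1.3²·16.3²·0.74 + 0.4²·5.2²·0.77] + 8.81504 = 335.603 + 8.81504 = 344.418.
Reliability = 344.418 / 462.158 = 0.7452.

0.7452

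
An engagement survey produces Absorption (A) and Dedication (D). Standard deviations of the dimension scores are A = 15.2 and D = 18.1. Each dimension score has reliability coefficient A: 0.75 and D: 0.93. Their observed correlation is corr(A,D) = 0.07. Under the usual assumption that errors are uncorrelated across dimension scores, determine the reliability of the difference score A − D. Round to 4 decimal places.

0.8449

Var(A−D) = 15.2² + 18.1² − 2·15.2·18.1·0.07 = 558.65 − 38.5168 = 520.133.
With uncorrelated errors the cross-covariances are all true-score covariance, so they carry over unchanged; only the diagonal terms shrink to ρᵢσᵢ².
True-score variance = [15.2²·0.75 + 18.1²·0.93] − 38.5168 = 477.957 − 38.5168 = 439.441.
Reliability = 439.441 / 520.133 = 0.8449.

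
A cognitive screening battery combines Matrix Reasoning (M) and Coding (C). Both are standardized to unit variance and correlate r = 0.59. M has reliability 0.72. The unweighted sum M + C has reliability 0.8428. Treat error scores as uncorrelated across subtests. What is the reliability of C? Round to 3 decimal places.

0.780

Var(M+C) = 2 + 2·0.59 = 3.180.
True-score variance = ρ_M + ρ_C + 2·0.59, so 0.8428 = (0.72 + ρ_C + 1.18) / 3.180.
ρ_C = 0.8428·3.180 − 0.72 − 1.18 = 0.780.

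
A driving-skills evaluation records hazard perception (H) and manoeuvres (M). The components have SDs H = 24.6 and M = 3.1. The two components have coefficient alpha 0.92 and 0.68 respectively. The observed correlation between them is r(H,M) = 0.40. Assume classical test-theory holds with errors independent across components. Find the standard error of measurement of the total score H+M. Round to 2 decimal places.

7.18

Var(total) = 614.77 + 61.008 = 675.778.
True-score variance = 563.282 + 61.008 = 624.29, so reliability = 0.9238.
Error variance = 675.778 − 624.29 = 51.488; SEM = √51.488 = 7.18.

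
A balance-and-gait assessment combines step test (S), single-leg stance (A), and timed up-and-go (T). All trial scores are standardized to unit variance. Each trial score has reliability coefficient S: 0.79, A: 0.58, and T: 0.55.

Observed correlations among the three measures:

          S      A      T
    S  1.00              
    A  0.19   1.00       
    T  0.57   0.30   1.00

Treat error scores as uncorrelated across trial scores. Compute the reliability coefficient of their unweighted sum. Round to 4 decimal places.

0.7891

Var(S+A+T) = 3 + 2·[0.19 + 0.57 + 0.30] = 3 + 2.12 = 5.12.
Because errors are independent across components, Cov(Tᵢ,Tⱼ) = Cov(Xᵢ,Xⱼ); the off-diagonal part of the true-score variance is the same as above.
True-score variance = [0.79 + 0.58 + 0.55] + 2.12 = 1.92 + 2.12 = 4.04.
Reliability = 4.04 / 5.12 = 0.7891.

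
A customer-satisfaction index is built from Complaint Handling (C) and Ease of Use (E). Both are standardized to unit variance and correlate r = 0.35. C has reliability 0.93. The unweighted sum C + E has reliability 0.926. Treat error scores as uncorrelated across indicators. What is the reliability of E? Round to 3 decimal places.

Var(C+E) = 2 + 2·0.35 = 2.700.
True-score variance = ρ_C + ρ_E + 2·0.35, so 0.926 = (0.93 + ρ_E + 0.70) / 2.700.
ρ_E = 0.926·2.700 − 0.93 − 0.70 = 0.870.

0.870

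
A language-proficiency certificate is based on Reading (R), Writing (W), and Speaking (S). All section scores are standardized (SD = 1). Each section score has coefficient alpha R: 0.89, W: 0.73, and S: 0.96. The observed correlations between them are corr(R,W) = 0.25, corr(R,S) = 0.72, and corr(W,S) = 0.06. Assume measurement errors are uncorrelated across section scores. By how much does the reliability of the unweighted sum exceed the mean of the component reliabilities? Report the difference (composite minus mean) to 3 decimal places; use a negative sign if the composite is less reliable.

Var(sum) = 3 + 2.06 = 5.06; true-score variance = 2.58 + 2.06 = 4.64; composite reliability = 0.9170.
Mean component reliability = 0.8600.
Difference = 0.9170 − 0.8600 = 0.057.

0.057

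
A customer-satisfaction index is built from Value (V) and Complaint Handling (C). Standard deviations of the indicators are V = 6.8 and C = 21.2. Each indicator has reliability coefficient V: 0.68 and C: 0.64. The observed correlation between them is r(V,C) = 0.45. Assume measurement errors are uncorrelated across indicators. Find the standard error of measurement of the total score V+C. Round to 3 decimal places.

13.289

Var(total) = 495.68 + 129.744 = 625.424.
True-score variance = 319.085 + 129.744 = 448.829, so reliability = 0.7176.
Error variance = 625.424 − 448.829 = 176.595; SEM = √176.595 = 13.289.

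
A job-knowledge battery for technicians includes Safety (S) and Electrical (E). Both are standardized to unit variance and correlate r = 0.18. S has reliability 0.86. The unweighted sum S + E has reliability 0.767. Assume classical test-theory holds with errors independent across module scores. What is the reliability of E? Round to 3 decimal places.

0.590

Var(S+E) = 2 + 2·0.18 = 2.360.
True-score variance = ρ_S + ρ_E + 2·0.18, so 0.767 = (0.86 + ρ_E + 0.36) / 2.360.
ρ_E = 0.767·2.360 − 0.86 − 0.36 = 0.590.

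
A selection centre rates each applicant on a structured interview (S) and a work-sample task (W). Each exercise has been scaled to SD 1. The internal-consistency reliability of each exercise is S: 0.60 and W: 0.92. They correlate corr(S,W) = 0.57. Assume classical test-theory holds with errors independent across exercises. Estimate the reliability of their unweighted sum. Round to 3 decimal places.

0.847

Var(S+W) = 2 + 2·[0.57] = 2 + 1.14 = 3.14.
Because errors are independent across components, Cov(Tᵢ,Tⱼ) = Cov(Xᵢ,Xⱼ); the off-diagonal part of the true-score variance is the same as above.
True-score variance = [0.60 + 0.92] + 1.14 = 1.52 + 1.14 = 2.66.
Reliability = 2.66 / 3.14 = 0.847.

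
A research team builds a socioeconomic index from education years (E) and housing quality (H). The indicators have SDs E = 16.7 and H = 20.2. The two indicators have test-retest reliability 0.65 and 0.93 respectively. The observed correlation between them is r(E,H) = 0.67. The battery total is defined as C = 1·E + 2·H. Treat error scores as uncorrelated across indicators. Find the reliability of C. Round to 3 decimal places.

0.925

Var(C) = 16.7² + 2²·20.2² + 2·[2·16.7·20.2·0.67] = 1911.05 + 904.071 = 2815.12.
With uncorrelated errors the cross-covariances are all true-score covariance, so they carry over unchanged; only the diagonal terms shrink to ρᵢσᵢ².
True-score variance = [16.7²·0.65 + 2²·20.2²·0.93] + 904.071 = 1699.19 + 904.071 = 2603.26.
Reliability = 2603.26 / 2815.12 = 0.925.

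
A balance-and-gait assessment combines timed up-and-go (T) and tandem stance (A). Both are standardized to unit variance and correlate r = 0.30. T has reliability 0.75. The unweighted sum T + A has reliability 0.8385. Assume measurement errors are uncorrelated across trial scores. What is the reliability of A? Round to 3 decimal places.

Var(T+A) = 2 + 2·0.30 = 2.600.
True-score variance = ρ_T + ρ_A + 2·0.30, so 0.8385 = (0.75 + ρ_A + 0.60) / 2.600.
ρ_A = 0.8385·2.600 − 0.75 − 0.60 = 0.830.

0.830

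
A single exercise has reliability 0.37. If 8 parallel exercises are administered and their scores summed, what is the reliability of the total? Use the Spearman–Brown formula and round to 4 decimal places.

ρ_k = kρ / (1 + (k−1)ρ) = 8·0.37 / (1 + 7·0.37) = 2.960 / 3.590 = 0.8245.

0.8245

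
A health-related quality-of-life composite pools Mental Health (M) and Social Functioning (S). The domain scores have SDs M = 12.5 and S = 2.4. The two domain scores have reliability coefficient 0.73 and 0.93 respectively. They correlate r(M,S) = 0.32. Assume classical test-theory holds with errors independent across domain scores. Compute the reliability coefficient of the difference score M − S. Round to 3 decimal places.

0.702

Var(M−S) = 12.5² + 2.4² − 2·12.5·2.4·0.32 = 162.01 − 19.2 = 142.81.
Under uncorrelated errors the observed covariances equal the true-score covariances, so only the own-variance terms attenuate.
True-score variance = [12.5²·0.73 + 2.4²·0.93] − 19.2 = 119.419 − 19.2 = 100.219.
Reliability = 100.219 / 142.81 = 0.702.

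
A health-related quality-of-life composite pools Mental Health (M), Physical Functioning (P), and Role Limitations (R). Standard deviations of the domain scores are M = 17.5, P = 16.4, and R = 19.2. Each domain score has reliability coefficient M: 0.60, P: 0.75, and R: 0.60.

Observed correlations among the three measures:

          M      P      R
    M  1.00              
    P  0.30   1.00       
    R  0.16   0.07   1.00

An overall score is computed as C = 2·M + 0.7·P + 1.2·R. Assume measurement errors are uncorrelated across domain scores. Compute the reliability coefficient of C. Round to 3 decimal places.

0.697

Var(C) = 2²·17.5² + 0.7²·16.4² + 1.2²·19.2² + 2·[1.4·17.5·16.4·0.30 + 2.4·17.5·19.2·0.16 + 0.84·16.4·19.2·0.07] = 1887.63 + 536.158 = 2423.79.
With uncorrelated errors the cross-covariances are all true-score covariance, so they carry over unchanged; only the diagonal terms shrink to ρᵢσᵢ².
True-score variance = [2²·17.5²·0.60 + 0.7²·16.4²·0.75 + 1.2²·19.2²·0.60] + 536.158 = 1152.35 + 536.158 = 1688.51.
Reliability = 1688.51 / 2423.79 = 0.697.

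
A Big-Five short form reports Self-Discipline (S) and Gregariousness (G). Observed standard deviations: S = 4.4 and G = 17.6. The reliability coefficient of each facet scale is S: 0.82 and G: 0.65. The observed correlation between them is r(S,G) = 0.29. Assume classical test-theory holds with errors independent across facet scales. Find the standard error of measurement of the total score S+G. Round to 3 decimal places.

10.578

Var(total) = 329.12 + 44.9152 = 374.035.
True-score variance = 217.219 + 44.9152 = 262.134, so reliability = 0.7008.
Error variance = 374.035 − 262.134 = 111.901; SEM = √111.901 = 10.578.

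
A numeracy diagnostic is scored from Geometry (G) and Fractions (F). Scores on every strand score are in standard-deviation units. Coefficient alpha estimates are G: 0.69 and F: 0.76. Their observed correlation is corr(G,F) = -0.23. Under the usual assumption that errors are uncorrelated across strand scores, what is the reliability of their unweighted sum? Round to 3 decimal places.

0.643

Var(G+F) = 2 + 2·[(-0.23)] = 2 − 0.46 = 1.54.
Because errors are independent across components, Cov(Tᵢ,Tⱼ) = Cov(Xᵢ,Xⱼ); the off-diagonal part of the true-score variance is the same as above.
True-score variance = [0.69 + 0.76] − 0.46 = 1.45 − 0.46 = 0.99.
Reliability = 0.99 / 1.54 = 0.643.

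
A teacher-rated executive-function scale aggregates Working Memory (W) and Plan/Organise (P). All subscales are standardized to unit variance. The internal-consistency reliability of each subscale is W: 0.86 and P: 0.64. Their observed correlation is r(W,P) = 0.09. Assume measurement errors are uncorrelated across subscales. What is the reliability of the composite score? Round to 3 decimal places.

0.771

Var(W+P) = 2 + 2·[0.09] = 2 + 0.18 = 2.18.
With uncorrelated errors the cross-covariances are all true-score covariance, so they carry over unchanged; only the diagonal terms shrink to ρᵢσᵢ².
True-score variance = [0.86 + 0.64] + 0.18 = 1.5 + 0.18 = 1.68.
Reliability = 1.68 / 2.18 = 0.771.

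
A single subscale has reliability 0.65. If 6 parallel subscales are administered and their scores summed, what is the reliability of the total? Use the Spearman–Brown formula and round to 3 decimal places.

ρ_k = kρ / (1 + (k−1)ρ) = 6·0.65 / (1 + 5·0.65) = 3.900 / 4.250 = 0.918.

0.918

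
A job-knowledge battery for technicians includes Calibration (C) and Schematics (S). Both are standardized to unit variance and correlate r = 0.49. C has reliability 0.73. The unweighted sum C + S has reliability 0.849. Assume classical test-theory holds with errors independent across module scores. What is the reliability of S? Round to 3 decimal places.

Var(C+S) = 2 + 2·0.49 = 2.980.
True-score variance = ρ_C + ρ_S + 2·0.49, so 0.849 = (0.73 + ρ_S + 0.98) / 2.980.
ρ_S = 0.849·2.980 − 0.73 − 0.98 = 0.820.

0.820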